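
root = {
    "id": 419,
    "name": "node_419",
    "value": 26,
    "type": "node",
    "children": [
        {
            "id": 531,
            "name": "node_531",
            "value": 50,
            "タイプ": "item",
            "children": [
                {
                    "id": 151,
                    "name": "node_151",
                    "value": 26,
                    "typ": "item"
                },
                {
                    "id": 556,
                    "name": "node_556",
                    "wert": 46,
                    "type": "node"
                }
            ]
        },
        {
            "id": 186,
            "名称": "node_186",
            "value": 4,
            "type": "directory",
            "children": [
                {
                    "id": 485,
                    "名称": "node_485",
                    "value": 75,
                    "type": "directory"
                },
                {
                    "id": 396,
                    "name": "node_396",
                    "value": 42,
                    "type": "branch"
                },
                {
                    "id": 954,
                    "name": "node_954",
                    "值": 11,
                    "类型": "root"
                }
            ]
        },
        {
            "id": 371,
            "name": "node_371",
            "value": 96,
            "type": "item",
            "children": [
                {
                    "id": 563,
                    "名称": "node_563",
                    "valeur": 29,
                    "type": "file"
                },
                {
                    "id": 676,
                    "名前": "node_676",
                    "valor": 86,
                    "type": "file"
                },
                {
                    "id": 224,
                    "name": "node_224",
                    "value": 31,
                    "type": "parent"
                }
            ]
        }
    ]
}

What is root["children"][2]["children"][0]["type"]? "file"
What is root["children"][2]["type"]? "item"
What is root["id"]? 419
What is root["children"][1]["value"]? 4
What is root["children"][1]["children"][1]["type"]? "branch"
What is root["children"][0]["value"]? 50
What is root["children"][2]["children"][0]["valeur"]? 29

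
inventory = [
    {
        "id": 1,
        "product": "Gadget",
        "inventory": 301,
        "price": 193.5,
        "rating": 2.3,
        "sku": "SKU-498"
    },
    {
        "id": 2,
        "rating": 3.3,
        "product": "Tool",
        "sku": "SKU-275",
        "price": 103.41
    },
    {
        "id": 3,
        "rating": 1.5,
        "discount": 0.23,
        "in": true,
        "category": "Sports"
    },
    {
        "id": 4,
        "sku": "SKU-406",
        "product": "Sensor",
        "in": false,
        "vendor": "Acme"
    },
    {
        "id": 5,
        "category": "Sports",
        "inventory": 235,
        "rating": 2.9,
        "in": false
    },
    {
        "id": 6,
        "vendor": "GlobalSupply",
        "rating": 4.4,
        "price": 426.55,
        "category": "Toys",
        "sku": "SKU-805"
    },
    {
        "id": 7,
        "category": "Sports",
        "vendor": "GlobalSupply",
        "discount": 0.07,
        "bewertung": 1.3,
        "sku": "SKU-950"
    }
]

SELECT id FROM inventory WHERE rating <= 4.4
[1, 2, 3, 5, 6]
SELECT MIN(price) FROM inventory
103.41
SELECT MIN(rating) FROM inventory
1.5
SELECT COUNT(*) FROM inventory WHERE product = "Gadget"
1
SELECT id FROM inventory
[1, 2, 3, 4, 5, 6, 7]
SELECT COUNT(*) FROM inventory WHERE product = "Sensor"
1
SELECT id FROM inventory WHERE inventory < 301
[5]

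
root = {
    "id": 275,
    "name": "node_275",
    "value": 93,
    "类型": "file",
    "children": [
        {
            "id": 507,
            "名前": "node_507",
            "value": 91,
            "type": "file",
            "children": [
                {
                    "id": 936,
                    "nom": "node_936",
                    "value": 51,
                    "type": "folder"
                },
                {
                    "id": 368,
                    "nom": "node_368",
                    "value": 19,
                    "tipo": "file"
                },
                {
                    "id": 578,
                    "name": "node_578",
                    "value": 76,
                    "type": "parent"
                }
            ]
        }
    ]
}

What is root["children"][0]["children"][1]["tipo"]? "file"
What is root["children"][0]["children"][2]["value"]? 76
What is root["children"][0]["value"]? 91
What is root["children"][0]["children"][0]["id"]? 936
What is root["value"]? 93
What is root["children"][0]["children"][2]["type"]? "parent"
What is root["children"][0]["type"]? "file"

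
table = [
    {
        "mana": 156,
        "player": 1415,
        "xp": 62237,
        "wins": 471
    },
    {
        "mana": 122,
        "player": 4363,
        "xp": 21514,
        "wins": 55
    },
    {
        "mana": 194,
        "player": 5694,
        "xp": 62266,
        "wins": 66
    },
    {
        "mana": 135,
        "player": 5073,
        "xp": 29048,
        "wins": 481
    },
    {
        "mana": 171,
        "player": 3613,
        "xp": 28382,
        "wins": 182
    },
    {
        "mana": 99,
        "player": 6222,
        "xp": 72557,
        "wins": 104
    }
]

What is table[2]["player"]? 5694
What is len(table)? 6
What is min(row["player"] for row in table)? 1415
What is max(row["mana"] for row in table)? 194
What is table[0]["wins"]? 471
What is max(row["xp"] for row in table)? 72557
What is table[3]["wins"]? 481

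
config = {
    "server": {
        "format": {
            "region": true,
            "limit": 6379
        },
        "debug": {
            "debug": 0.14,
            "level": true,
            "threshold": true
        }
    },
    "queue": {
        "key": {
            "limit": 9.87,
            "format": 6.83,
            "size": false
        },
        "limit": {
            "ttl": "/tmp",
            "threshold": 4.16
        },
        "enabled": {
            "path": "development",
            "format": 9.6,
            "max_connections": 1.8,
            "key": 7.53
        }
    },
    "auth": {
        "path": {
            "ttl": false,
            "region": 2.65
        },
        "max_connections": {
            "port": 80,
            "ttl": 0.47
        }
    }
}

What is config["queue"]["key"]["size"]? False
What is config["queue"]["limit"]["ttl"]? "/tmp"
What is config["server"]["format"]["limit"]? 6379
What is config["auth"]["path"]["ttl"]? False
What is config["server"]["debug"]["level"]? True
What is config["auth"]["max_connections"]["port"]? 80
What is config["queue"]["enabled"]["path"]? "development"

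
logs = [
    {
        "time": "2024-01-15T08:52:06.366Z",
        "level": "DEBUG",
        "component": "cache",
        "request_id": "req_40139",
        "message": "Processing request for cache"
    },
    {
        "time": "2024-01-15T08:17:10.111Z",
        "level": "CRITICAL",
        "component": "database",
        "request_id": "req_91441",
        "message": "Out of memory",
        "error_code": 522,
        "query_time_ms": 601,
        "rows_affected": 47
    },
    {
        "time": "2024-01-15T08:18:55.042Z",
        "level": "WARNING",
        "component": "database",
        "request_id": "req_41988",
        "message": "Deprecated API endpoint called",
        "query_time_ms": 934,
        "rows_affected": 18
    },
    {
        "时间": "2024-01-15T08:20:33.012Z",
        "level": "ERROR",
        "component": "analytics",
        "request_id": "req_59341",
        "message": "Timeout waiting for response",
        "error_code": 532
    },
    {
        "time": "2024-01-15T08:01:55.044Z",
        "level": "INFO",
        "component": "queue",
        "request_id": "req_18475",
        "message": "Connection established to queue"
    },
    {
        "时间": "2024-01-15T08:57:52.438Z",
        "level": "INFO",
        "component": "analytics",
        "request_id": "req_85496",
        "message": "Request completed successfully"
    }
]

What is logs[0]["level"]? "DEBUG"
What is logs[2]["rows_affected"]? 18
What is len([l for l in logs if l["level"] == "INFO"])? 2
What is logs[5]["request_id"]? "req_85496"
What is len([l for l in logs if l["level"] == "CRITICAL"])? 1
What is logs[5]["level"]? "INFO"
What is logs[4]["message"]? "Connection established to queue"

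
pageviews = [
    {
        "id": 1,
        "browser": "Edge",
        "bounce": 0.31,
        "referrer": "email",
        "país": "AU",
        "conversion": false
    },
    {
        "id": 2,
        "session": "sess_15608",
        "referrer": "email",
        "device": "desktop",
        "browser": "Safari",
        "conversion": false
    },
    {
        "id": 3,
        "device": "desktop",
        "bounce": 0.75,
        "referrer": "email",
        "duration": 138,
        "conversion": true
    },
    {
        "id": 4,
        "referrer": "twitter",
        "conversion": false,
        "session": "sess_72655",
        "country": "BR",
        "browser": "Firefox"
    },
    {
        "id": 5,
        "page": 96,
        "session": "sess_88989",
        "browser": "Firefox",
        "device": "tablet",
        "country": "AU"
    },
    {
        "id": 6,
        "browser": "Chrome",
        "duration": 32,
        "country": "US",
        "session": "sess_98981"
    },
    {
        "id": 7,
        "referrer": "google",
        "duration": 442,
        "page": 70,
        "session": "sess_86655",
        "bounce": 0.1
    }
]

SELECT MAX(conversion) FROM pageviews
True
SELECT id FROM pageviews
[1, 2, 3, 4, 5, 6, 7]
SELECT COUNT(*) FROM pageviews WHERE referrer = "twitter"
1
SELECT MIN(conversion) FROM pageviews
False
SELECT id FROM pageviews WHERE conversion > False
[3]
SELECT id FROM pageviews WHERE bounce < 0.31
[7]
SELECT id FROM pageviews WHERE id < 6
[1, 2, 3, 4, 5]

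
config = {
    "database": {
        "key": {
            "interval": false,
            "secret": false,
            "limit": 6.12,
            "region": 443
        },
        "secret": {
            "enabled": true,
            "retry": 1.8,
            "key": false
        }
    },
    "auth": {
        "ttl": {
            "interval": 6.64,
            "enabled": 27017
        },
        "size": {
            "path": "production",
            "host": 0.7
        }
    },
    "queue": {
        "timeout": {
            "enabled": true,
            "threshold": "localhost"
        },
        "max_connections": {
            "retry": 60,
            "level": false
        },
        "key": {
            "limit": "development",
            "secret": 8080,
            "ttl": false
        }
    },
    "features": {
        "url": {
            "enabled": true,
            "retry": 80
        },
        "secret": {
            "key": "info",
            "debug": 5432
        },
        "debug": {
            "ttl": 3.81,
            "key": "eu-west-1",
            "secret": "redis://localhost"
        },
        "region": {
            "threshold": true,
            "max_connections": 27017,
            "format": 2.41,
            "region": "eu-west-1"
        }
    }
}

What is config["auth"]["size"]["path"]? "production"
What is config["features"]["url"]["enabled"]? True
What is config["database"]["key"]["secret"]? False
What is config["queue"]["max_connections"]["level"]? False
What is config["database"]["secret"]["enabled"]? True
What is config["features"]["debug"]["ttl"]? 3.81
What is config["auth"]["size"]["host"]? 0.7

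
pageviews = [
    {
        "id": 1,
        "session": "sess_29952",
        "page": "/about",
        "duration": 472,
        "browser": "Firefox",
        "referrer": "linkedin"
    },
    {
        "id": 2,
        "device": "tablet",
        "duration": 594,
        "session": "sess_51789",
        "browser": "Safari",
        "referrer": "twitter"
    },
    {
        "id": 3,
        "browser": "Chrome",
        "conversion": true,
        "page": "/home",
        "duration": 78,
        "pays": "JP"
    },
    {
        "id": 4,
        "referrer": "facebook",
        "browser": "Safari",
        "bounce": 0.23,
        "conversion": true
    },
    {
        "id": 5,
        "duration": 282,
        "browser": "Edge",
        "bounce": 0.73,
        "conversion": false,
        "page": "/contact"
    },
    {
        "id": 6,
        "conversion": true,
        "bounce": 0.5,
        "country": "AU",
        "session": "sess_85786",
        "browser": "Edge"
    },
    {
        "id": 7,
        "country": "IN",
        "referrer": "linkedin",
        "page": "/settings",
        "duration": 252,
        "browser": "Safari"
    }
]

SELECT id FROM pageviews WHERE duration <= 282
[3, 5, 7]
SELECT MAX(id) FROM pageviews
7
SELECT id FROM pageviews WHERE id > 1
[2, 3, 4, 5, 6, 7]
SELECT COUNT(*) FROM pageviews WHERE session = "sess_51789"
1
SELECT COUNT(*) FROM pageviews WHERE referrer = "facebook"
1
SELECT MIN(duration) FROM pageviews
78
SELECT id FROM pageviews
[1, 2, 3, 4, 5, 6, 7]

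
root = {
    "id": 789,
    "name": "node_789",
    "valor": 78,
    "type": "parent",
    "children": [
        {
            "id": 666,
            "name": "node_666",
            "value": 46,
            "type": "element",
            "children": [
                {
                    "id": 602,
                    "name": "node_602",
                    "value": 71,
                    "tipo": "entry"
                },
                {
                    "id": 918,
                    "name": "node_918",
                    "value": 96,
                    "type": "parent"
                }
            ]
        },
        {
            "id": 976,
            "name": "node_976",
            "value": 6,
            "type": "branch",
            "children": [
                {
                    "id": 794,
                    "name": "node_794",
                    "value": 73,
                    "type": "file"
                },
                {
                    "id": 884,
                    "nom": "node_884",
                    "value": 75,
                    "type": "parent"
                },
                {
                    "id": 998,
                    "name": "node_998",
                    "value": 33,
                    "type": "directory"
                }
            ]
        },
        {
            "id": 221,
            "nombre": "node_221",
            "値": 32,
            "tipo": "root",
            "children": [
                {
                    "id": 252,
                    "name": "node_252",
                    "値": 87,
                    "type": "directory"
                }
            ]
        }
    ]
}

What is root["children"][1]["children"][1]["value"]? 75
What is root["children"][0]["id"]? 666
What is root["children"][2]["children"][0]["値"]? 87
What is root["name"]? "node_789"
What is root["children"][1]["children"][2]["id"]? 998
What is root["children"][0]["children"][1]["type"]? "parent"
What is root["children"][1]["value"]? 6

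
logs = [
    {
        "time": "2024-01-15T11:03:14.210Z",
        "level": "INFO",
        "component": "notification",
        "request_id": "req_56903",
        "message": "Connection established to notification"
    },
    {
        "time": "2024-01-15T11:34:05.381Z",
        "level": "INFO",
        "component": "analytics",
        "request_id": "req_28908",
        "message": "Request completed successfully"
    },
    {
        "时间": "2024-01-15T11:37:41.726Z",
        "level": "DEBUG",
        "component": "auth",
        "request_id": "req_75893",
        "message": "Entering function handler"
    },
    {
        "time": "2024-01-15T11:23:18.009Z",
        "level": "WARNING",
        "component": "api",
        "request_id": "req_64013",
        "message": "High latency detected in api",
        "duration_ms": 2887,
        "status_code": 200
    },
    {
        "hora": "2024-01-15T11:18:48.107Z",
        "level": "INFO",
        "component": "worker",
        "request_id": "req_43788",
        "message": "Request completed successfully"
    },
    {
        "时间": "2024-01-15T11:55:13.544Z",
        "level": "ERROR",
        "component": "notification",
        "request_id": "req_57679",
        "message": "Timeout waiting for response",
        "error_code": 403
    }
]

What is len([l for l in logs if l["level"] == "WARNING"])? 1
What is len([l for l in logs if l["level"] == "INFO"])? 3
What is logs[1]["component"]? "analytics"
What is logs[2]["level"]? "DEBUG"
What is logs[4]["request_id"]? "req_43788"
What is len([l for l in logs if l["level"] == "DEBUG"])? 1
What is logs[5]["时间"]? "2024-01-15T11:55:13.544Z"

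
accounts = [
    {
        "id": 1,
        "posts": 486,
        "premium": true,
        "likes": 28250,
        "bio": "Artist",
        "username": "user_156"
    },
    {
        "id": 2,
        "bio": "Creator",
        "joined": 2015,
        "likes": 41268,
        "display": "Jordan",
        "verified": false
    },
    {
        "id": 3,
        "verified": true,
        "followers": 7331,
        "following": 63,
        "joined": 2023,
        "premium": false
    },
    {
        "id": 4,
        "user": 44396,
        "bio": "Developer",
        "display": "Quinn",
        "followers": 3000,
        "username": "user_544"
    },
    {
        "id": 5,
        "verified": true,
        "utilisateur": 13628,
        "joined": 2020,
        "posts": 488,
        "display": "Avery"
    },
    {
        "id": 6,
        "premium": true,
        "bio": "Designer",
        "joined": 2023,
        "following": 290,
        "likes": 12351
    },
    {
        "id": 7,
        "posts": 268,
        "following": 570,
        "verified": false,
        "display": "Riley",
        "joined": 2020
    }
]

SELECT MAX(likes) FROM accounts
41268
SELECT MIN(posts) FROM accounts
268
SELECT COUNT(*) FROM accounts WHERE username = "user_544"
1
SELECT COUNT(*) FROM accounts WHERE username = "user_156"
1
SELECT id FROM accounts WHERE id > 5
[6, 7]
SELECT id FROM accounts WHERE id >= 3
[3, 4, 5, 6, 7]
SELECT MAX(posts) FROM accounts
488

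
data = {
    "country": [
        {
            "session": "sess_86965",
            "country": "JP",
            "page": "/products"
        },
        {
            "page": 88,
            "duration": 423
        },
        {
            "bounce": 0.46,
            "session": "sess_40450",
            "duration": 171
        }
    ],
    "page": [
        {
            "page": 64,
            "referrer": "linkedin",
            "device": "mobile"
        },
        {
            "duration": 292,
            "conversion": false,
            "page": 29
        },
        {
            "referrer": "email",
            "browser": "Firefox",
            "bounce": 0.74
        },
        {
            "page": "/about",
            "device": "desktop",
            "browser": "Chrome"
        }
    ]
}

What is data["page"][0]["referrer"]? "linkedin"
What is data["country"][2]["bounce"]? 0.46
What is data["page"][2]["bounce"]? 0.74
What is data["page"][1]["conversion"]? False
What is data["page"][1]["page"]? 29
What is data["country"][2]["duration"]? 171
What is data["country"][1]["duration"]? 423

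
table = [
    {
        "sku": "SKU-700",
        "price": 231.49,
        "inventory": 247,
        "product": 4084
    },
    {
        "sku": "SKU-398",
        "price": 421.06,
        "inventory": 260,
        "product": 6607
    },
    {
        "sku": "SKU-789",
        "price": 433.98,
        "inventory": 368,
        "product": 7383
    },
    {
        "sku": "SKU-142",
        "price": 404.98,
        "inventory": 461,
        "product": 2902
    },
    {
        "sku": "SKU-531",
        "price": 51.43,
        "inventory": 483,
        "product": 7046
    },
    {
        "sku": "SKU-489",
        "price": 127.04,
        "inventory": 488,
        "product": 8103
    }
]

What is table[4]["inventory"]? 483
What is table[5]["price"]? 127.04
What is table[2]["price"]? 433.98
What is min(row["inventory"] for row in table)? 247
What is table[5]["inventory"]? 488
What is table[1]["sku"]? "SKU-398"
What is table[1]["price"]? 421.06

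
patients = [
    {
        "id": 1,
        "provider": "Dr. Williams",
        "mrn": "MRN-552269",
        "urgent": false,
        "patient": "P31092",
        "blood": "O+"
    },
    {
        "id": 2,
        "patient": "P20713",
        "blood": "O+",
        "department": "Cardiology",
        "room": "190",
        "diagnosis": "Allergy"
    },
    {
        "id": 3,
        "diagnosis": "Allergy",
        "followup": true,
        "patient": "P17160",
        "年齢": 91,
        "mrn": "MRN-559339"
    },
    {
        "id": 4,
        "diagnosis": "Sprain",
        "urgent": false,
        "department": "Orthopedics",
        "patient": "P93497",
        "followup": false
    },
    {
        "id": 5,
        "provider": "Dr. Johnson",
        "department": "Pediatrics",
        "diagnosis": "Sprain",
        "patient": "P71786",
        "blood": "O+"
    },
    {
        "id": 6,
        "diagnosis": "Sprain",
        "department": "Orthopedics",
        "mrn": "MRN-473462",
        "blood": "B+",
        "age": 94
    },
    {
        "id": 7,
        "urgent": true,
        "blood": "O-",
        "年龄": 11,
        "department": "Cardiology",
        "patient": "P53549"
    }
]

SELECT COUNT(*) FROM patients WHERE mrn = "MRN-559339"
1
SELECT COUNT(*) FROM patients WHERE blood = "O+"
3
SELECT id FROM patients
[1, 2, 3, 4, 5, 6, 7]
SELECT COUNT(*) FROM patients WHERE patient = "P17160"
1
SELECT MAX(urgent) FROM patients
True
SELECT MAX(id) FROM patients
7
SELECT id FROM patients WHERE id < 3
[1, 2]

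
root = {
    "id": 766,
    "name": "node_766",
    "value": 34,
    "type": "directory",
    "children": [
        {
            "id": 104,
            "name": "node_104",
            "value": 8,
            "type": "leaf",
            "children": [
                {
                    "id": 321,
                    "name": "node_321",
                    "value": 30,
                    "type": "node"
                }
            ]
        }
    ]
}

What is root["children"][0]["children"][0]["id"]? 321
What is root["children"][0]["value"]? 8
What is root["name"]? "node_766"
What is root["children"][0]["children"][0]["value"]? 30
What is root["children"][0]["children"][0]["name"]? "node_321"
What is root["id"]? 766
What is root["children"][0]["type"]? "leaf"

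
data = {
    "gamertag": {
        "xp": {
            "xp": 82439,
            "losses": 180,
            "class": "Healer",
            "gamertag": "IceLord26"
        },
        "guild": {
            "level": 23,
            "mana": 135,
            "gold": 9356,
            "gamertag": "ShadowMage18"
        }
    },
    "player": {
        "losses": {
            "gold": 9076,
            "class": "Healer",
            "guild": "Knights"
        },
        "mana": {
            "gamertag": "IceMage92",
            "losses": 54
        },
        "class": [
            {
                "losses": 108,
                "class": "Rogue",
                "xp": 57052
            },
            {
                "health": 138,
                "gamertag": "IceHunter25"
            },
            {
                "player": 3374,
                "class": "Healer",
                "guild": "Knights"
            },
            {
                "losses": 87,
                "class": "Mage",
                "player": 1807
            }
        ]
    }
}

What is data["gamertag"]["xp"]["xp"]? 82439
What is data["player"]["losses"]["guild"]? "Knights"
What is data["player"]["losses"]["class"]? "Healer"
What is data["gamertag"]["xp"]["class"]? "Healer"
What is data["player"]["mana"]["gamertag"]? "IceMage92"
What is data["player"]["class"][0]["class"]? "Rogue"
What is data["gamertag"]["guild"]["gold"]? 9356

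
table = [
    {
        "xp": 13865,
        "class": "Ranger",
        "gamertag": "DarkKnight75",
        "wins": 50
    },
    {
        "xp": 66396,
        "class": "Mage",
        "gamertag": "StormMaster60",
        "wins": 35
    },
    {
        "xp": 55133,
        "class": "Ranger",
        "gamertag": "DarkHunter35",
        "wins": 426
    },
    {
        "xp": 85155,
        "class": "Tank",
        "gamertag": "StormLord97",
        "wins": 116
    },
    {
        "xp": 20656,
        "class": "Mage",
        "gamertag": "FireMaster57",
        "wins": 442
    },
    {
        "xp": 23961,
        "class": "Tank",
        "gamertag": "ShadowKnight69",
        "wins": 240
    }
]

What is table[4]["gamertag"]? "FireMaster57"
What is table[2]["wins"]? 426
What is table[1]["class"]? "Mage"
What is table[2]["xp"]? 55133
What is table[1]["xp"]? 66396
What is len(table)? 6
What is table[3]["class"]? "Tank"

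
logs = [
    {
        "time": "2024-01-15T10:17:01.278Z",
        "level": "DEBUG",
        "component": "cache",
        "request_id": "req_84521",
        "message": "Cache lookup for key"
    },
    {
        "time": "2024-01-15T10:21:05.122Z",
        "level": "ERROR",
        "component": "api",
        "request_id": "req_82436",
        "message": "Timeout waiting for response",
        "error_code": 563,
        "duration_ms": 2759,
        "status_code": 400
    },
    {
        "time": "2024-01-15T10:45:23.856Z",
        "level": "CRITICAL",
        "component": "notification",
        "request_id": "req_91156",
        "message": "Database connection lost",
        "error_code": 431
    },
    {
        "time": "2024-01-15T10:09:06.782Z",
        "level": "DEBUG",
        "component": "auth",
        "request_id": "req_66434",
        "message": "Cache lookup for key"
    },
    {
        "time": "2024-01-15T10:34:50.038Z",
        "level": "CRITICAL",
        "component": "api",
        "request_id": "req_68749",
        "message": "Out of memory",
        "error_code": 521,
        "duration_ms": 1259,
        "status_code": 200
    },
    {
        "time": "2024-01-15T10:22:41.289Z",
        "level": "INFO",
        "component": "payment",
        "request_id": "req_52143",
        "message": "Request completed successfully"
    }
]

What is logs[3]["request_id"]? "req_66434"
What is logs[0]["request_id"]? "req_84521"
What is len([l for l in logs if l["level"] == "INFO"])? 1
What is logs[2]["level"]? "CRITICAL"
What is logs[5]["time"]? "2024-01-15T10:22:41.289Z"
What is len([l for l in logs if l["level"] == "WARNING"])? 0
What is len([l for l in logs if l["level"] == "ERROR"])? 1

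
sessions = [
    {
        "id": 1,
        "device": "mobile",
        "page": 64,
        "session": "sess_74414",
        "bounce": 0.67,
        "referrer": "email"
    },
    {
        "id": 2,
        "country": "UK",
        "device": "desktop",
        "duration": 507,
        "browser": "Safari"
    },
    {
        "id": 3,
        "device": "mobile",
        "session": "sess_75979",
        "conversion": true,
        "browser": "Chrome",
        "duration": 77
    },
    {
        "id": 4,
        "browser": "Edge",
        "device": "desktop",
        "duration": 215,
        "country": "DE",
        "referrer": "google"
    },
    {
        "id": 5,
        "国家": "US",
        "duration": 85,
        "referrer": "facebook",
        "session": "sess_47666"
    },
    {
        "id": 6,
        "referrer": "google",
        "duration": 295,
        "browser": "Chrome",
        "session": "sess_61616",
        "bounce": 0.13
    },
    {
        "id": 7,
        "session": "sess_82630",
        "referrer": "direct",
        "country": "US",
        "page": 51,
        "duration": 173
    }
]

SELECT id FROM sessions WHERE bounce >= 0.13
[1, 6]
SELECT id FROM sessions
[1, 2, 3, 4, 5, 6, 7]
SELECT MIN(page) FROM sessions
51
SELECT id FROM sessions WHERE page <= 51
[7]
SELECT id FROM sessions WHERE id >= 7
[7]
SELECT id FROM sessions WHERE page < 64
[7]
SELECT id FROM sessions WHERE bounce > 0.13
[1]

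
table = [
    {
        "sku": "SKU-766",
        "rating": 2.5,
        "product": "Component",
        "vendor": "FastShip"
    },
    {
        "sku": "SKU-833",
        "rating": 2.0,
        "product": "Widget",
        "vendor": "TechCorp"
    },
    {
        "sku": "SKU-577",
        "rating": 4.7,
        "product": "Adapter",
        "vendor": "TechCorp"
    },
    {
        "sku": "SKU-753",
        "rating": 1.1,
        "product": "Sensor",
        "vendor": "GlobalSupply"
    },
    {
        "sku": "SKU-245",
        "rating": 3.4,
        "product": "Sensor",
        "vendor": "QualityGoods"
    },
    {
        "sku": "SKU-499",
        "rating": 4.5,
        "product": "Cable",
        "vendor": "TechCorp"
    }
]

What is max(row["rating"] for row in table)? 4.7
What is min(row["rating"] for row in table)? 1.1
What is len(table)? 6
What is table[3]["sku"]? "SKU-753"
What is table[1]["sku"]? "SKU-833"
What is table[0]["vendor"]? "FastShip"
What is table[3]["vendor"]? "GlobalSupply"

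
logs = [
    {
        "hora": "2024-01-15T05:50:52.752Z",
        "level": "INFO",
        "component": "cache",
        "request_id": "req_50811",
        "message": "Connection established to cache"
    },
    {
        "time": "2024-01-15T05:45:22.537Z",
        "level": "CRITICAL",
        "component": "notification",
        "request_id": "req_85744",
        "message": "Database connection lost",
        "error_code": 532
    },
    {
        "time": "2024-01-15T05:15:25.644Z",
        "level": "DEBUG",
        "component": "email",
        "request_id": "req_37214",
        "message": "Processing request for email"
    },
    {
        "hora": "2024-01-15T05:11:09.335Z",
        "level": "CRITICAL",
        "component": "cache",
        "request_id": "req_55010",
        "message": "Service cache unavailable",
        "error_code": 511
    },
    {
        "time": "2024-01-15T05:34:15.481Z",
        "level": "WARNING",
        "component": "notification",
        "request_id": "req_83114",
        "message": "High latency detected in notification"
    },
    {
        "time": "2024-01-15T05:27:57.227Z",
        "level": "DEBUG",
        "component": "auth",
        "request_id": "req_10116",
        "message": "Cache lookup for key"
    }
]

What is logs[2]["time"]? "2024-01-15T05:15:25.644Z"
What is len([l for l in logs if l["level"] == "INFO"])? 1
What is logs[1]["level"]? "CRITICAL"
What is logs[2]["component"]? "email"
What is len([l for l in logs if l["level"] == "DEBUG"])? 2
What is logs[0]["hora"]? "2024-01-15T05:50:52.752Z"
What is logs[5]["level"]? "DEBUG"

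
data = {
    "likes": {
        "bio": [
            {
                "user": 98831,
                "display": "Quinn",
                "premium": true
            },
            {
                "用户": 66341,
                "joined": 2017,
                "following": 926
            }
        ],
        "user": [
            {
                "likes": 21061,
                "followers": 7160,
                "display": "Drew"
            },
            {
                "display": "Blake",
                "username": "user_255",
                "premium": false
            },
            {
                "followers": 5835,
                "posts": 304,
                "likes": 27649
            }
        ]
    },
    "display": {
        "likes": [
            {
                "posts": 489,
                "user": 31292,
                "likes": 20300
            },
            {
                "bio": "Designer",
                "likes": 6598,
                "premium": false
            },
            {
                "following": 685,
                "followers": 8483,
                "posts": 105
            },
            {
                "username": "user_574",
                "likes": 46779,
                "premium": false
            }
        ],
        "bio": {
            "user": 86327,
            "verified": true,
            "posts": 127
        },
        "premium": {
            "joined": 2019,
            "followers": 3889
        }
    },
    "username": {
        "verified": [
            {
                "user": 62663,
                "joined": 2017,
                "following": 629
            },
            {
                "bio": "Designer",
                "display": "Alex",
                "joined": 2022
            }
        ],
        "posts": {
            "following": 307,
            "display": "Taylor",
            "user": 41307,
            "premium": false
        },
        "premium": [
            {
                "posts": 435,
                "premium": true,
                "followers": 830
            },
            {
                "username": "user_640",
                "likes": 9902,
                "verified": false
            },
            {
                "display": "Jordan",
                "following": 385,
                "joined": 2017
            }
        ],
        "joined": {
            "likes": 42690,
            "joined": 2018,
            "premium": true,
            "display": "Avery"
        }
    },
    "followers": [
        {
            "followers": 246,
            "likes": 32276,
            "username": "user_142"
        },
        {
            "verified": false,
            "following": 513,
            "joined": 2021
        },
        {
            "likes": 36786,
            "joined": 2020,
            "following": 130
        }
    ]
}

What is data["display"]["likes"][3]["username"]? "user_574"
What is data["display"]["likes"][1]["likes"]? 6598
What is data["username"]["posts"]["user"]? 41307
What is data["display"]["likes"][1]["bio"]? "Designer"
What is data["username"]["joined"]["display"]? "Avery"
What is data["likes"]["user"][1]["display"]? "Blake"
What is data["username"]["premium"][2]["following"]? 385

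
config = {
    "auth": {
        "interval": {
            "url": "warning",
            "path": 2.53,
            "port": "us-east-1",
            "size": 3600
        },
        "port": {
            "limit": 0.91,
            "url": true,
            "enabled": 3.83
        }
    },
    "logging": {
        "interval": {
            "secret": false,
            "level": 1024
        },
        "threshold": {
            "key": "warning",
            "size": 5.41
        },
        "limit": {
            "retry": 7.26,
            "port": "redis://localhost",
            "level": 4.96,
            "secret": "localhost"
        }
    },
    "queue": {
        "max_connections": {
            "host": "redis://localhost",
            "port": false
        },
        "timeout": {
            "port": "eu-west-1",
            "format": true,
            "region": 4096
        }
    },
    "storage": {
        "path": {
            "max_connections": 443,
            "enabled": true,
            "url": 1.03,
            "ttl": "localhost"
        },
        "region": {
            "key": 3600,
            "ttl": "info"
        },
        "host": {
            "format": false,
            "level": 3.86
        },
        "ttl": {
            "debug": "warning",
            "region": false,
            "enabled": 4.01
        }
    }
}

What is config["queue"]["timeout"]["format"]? True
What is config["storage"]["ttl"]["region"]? False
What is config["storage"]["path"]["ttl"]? "localhost"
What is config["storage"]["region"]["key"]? 3600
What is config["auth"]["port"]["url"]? True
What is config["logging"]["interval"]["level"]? 1024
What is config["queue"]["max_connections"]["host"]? "redis://localhost"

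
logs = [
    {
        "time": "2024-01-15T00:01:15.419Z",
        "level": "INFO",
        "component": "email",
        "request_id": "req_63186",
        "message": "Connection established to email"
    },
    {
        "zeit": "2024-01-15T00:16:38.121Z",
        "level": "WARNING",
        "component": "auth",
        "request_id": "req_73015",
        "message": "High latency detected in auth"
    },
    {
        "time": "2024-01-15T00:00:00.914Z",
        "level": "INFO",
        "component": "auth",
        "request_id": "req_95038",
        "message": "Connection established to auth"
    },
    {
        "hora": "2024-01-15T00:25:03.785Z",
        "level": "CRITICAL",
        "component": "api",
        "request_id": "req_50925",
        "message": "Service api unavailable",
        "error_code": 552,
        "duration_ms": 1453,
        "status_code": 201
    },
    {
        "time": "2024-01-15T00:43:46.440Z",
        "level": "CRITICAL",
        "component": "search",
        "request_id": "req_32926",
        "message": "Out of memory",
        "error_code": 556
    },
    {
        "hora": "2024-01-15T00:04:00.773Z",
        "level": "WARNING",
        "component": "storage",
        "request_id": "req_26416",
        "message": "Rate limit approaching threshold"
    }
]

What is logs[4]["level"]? "CRITICAL"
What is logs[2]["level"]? "INFO"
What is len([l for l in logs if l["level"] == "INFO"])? 2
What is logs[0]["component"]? "email"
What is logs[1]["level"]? "WARNING"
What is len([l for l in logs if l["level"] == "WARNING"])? 2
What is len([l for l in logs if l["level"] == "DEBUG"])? 0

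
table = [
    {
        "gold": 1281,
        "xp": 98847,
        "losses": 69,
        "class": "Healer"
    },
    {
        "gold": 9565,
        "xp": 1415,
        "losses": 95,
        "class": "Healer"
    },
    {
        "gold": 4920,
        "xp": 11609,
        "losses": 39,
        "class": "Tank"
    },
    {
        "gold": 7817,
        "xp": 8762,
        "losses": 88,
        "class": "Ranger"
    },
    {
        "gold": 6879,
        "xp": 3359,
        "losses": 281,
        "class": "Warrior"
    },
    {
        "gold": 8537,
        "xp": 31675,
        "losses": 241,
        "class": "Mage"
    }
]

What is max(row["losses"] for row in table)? 281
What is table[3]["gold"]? 7817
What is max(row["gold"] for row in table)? 9565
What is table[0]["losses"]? 69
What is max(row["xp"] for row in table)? 98847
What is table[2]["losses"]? 39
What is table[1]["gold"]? 9565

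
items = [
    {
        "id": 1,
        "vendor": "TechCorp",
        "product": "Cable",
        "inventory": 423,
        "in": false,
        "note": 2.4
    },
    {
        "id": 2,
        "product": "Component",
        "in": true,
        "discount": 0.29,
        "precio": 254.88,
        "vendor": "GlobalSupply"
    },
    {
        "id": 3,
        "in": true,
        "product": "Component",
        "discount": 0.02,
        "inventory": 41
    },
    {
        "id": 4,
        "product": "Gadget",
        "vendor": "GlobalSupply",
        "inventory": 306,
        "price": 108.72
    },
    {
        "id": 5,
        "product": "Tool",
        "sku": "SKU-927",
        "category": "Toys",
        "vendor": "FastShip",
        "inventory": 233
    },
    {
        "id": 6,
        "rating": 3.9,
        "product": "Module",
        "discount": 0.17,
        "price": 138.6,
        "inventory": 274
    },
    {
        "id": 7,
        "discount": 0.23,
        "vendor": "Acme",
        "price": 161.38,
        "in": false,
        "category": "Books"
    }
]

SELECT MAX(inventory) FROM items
423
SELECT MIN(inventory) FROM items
41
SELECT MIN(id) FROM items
1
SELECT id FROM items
[1, 2, 3, 4, 5, 6, 7]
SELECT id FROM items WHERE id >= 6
[6, 7]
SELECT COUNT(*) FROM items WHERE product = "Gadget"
1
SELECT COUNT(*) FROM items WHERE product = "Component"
2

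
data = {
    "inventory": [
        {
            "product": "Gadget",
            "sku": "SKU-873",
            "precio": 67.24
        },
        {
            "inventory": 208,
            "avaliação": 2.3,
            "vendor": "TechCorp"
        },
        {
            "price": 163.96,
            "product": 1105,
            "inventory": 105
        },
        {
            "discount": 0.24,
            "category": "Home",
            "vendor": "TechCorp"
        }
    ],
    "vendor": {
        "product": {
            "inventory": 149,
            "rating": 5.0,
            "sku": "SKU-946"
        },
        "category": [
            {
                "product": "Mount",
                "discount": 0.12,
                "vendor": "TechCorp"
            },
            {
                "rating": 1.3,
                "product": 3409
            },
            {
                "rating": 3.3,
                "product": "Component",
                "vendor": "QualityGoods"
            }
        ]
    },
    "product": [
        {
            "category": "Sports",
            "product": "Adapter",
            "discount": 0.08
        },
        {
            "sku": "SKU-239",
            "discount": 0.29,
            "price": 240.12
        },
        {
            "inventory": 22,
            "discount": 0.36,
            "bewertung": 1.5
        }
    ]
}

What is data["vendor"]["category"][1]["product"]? 3409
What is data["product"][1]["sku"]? "SKU-239"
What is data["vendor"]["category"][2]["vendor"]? "QualityGoods"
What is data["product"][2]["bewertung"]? 1.5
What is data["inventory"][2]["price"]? 163.96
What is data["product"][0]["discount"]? 0.08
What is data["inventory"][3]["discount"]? 0.24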